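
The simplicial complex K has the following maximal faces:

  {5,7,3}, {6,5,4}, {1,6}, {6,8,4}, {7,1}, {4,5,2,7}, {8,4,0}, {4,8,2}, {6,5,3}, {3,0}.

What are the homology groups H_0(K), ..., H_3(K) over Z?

H_0 ≅ Z,  H_1 ≅ Z^2,  H_2 = 0,  H_3 = 0.

Fix the vertex order 0 < 1 < 2 < 3 < 4 < 5 < 6 < 7 < 8 and write every simplex with vertices in increasing order. Then dim K = 3 and the simplices of K are:

  0-simplices (9): [0], [1], [2], [3], [4], [5], [6], [7], [8]
  1-simplices (19): [0,3], [0,4], [0,8], [1,6], [1,7], [2,4], [2,5], [2,7], [2,8], [3,5], [3,6], [3,7], [4,5], [4,6], [4,7], [4,8], [5,6], [5,7], [6,8]
  2-simplices (10): [0,4,8], [2,4,5], [2,4,7], [2,4,8], [2,5,7], [3,5,6], [3,5,7], [4,5,6], [4,5,7], [4,6,8]
  3-simplices (1): [2,4,5,7]

so the chain groups are C_0 ≅ Z^9, C_1 ≅ Z^19, C_2 ≅ Z^10, C_3 ≅ Z^1.

Boundary ∂_1: C_1 → C_0 maps an edge to its endpoints' difference, ∂[p,q] = q − p.
The 9×19 boundary matrix has rank 8 and Smith normal form diag(1,1,1,1,1,1,1,1).

The boundary map ∂_2: C_2 → C_1 maps a triangle to the signed sum of its edges. For instance
  ∂[2,4,5] = [4,5] − [2,5] + [2,4],
  ∂[4,6,8] = [6,8] − [4,8] + [4,6].
This gives a 19×10 integer matrix of rank 9; reducing to Smith normal form yields diagonal entries (1,1,1,1,1,1,1,1,1).

Boundary ∂_3: C_3 → C_2 sends each 3-simplex σ to the alternating sum Σ_i (−1)^i (σ with its i-th vertex removed). For instance
  ∂[2,4,5,7] = [4,5,7] − [2,5,7] + [2,4,7] − [2,4,5].
The resulting 10×1 matrix has rank 1, and its Smith normal form has invariant factors (1).

Computing H_k = (kernel of ∂_k) / (image of ∂_{k+1}):

  H_0: rank C_0 − rank ∂_1 = 9 − 8 = 1, and the invariant factors of ∂_1 are all 1, so H_0 ≅ Z.
  H_1: rank ker ∂_1 − rank ∂_2 = (19 − 8) − 9 = 2, and the invariant factors of ∂_2 are all 1, so H_1 ≅ Z^2.
  H_2: rank ker ∂_2 − rank ∂_3 = (10 − 9) − 1 = 0, and the invariant factors of ∂_3 are all 1, so H_2 ≅ 0.
  H_3: rank ker ∂_3 − rank ∂_4 = (1 − 1) − 0 = 0, and there is no ∂_4, so H_3 ≅ 0.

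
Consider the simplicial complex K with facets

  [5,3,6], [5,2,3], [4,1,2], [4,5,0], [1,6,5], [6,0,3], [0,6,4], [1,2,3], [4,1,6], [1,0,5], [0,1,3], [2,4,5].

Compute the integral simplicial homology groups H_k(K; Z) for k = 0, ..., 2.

Take the total order 0 < 1 < 2 < 3 < 4 < 5 < 6 on the vertex set. Then K (dimension 2) consists of the simplices:

  0-simplices (7): [0], [1], [2], [3], [4], [5], [6]
  1-simplices (18): [0,1], [0,3], [0,4], [0,5], [0,6], [1,2], [1,3], [1,4], [1,5], [1,6], [2,3], [2,4], [2,5], [3,5], [3,6], [4,5], [4,6], [5,6]
  2-simplices (12): [0,1,3], [0,1,5], [0,3,6], [0,4,5], [0,4,6], [1,2,3], [1,2,4], [1,4,6], [1,5,6], [2,3,5], [2,4,5], [3,5,6]

giving chain groups C_0 ≅ Z^7, C_1 ≅ Z^18, C_2 ≅ Z^12.

Boundary ∂_1: C_1 → C_0 is given by ∂[p,q] = [q] − [p]. For instance
  ∂[2,4] = [4] − [2].
The resulting 7×18 matrix has rank 6, and its Smith normal form has invariant factors (1,1,1,1,1,1).

∂_2: C_2 → C_1 acts by ∂[p,q,r] = [q,r] − [p,r] + [p,q]. For instance
  ∂[1,2,4] = [2,4] − [1,4] + [1,2],
  ∂[1,2,3] = [2,3] − [1,3] + [1,2].
This gives a 18×12 integer matrix of rank 12; reducing to Smith normal form yields diagonal entries (1,1,1,1,1,1,1,1,1,1,1,2).

From H_k ≅ ker(∂_k) / im(∂_{k+1}) we obtain:

  H_0: rank C_0 − rank ∂_1 = 7 − 6 = 1, and the invariant factors of ∂_1 are all 1, so H_0 ≅ Z.
  H_1: rank ker ∂_1 − rank ∂_2 = (18 − 6) − 12 = 0, and ∂_2 has invariant factor 2 > 1, so H_1 ≅ Z/2Z.
  H_2: rank ker ∂_2 − rank ∂_3 = (12 − 12) − 0 = 0, and there is no ∂_3, so H_2 ≅ 0.

H_0 = Z,  H_1 = Z/2Z,  H_2 = 0.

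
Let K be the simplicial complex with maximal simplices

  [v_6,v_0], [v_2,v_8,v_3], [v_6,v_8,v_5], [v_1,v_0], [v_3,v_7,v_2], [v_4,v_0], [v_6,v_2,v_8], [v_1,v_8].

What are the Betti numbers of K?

b_0 = 1, b_1 = 1, b_2 = 0.

Order the vertices as v_0 < v_1 < v_2 < v_3 < v_4 < v_5 < v_6 < v_7 < v_8. Listing each simplex with vertices in this order, K has dimension 2 with simplices:

  0-simplices (9): [v_0], [v_1], [v_2], [v_3], [v_4], [v_5], [v_6], [v_7], [v_8]
  1-simplices (13): [v_0,v_1], [v_0,v_4], [v_0,v_6], [v_1,v_8], [v_2,v_3], [v_2,v_6], [v_2,v_7], [v_2,v_8], [v_3,v_7], [v_3,v_8], [v_5,v_6], [v_5,v_8], [v_6,v_8]
  2-simplices (4): [v_2,v_3,v_7], [v_2,v_3,v_8], [v_2,v_6,v_8], [v_5,v_6,v_8]

so the chain groups are C_0 ≅ Z^9, C_1 ≅ Z^13, C_2 ≅ Z^4.

∂_1: C_1 → C_0 sends each edge [p,q] (with p < q) to q − p. For instance
  ∂[v_0,v_1] = [v_1] − [v_0].
The 9×13 boundary matrix has rank 8 and Smith normal form diag(1,1,1,1,1,1,1,1).

The boundary map ∂_2: C_2 → C_1 sends each 2-simplex [p,q,r] to [q,r] − [p,r] + [p,q]. For instance
  ∂[v_5,v_6,v_8] = [v_6,v_8] − [v_5,v_8] + [v_5,v_6],
  ∂[v_2,v_3,v_8] = [v_3,v_8] − [v_2,v_8] + [v_2,v_3].
As a 13×4 matrix over Z this has rank 4, with invariant factors (1,1,1,1).

From H_k ≅ ker(∂_k) / im(∂_{k+1}) we obtain:

  H_0: rank C_0 − rank ∂_1 = 9 − 8 = 1, and the invariant factors of ∂_1 are all 1, so H_0 = Z.
  H_1: rank ker ∂_1 − rank ∂_2 = (13 − 8) − 4 = 1, and the invariant factors of ∂_2 are all 1, so H_1 = Z.
  H_2: rank ker ∂_2 − rank ∂_3 = (4 − 4) − 0 = 0, and there is no ∂_3, so H_2 = 0.

As a check, the Euler characteristic is 9 − 13 + 4 = 0, which agrees with 1 − 1 + 0 = 0.

Hence the Betti numbers are b_0 = 1, b_1 = 1, b_2 = 0.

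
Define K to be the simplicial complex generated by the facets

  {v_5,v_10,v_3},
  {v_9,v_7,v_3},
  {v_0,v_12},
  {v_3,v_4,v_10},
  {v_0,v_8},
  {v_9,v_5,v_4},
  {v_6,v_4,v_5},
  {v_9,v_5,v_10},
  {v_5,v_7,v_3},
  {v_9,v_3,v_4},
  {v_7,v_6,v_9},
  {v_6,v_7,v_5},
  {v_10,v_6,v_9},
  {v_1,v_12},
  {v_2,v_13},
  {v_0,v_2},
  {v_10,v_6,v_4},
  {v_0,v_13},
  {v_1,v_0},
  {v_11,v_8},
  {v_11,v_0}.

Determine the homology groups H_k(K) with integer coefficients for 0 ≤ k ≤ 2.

Fix the vertex order v_0 < v_1 < v_2 < v_3 < v_4 < v_5 < v_6 < v_7 < v_8 < v_9 < v_10 < v_11 < v_12 < v_13 and write every simplex with vertices in increasing order. Then dim K = 2 and the simplices of K are:

  0-simplices (14): [v_0], [v_1], [v_2], [v_3], [v_4], [v_5], [v_6], [v_7], [v_8], [v_9], [v_10], [v_11], [v_12], [v_13]
  1-simplices (27): (27 of them)
  2-simplices (12): (12 of them)

so the chain groups are C_0 ≅ Z^14, C_1 ≅ Z^27, C_2 ≅ Z^12.

The boundary map ∂_1: C_1 → C_0 sends each edge [p,q] (with p < q) to q − p. For instance
  ∂[v_5,v_10] = [v_10] − [v_5].
This gives a 14×27 integer matrix of rank 12; reducing to Smith normal form yields diagonal entries (1,1,1,1,1,1,1,1,1,1,1,1).

Boundary ∂_2: C_2 → C_1 sends each 2-simplex [p,q,r] to [q,r] − [p,r] + [p,q]. For instance
  ∂[v_3,v_7,v_9] = [v_7,v_9] − [v_3,v_9] + [v_3,v_7],
  ∂[v_3,v_4,v_9] = [v_4,v_9] − [v_3,v_9] + [v_3,v_4].
The 27×12 boundary matrix has rank 12 and Smith normal form diag(1,1,1,1,1,1,1,1,1,1,1,2).

From H_k ≅ ker(∂_k) / im(∂_{k+1}) we obtain:

  H_0: rank C_0 − rank ∂_1 = 14 − 12 = 2, and the invariant factors of ∂_1 are all 1, so H_0 = Z^2.
  H_1: rank ker ∂_1 − rank ∂_2 = (27 − 12) − 12 = 3, and ∂_2 has invariant factor 2 > 1, so H_1 = Z^3 ⊕ Z/2Z.
  H_2: rank ker ∂_2 − rank ∂_3 = (12 − 12) − 0 = 0, and there is no ∂_3, so H_2 = 0.

(K is a triangulation of the disjoint union of a wedge of 3 circles and the real projective plane RP^2.)

H_0 ≅ Z^2,  H_1 ≅ Z^3 ⊕ Z/2Z,  H_2 = 0.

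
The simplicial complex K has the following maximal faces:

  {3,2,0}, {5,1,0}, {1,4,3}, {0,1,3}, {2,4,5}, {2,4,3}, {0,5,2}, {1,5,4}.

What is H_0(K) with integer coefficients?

H_0 = Z.

K has 6 vertices, 12 edges, 8 triangles.
rank ∂_0 = 0, rank ∂_1 = 5 ⇒ b_0 = 6 − 0 − 5 = 1; all invariant factors of ∂_1 are 1 so no torsion. So H_0 ≅ Z.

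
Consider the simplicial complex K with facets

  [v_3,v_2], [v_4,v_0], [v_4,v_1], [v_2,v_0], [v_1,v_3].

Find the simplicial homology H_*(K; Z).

Fix the vertex order v_0 < v_1 < v_2 < v_3 < v_4 and write every simplex with vertices in increasing order. Then dim K = 1 and the simplices of K are:

  0-simplices (5): [v_0], [v_1], [v_2], [v_3], [v_4]
  1-simplices (5): [v_0,v_2], [v_0,v_4], [v_1,v_3], [v_1,v_4], [v_2,v_3]

Hence C_0 ≅ Z^5, C_1 ≅ Z^5.

Boundary ∂_1: C_1 → C_0 sends each edge [p,q] (with p < q) to q − p.
This gives a 5×5 integer matrix of rank 4; reducing to Smith normal form yields diagonal entries (1,1,1,1).

Reading off H_k = ker ∂_k / im ∂_{k+1}:

  H_0: rank C_0 − rank ∂_1 = 5 − 4 = 1, and the invariant factors of ∂_1 are all 1, so H_0 ≅ Z.
  H_1: rank ker ∂_1 − rank ∂_2 = (5 − 4) − 0 = 1, and there is no ∂_2, so H_1 ≅ Z.

As a check, the Euler characteristic is 5 − 5 = 0, which agrees with 1 − 1 = 0.

H_0 ≅ Z,  H_1 ≅ Z.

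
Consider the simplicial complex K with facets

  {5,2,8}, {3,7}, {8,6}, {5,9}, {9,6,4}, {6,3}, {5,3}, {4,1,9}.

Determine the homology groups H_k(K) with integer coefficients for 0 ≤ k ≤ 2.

H_0 = Z,  H_1 = Z^2,  H_2 = 0.

Order the vertices as 1 < 2 < 3 < 4 < 5 < 6 < 7 < 8 < 9. Listing each simplex with vertices in this order, K has dimension 2 with simplices:

  0-simplices (9): [1], [2], [3], [4], [5], [6], [7], [8], [9]
  1-simplices (13): [1,4], [1,9], [2,5], [2,8], [3,5], [3,6], [3,7], [4,6], [4,9], [5,8], [5,9], [6,8], [6,9]
  2-simplices (3): [1,4,9], [2,5,8], [4,6,9]

giving chain groups C_0 ≅ Z^9, C_1 ≅ Z^13, C_2 ≅ Z^3.

Boundary ∂_1: C_1 → C_0 maps an edge to its endpoints' difference, ∂[p,q] = q − p.
The resulting 9×13 matrix has rank 8, and its Smith normal form has invariant factors (1,1,1,1,1,1,1,1).

The boundary map ∂_2: C_2 → C_1 sends each 2-simplex [p,q,r] to [q,r] − [p,r] + [p,q]. For instance
  ∂[2,5,8] = [5,8] − [2,8] + [2,5],
  ∂[4,6,9] = [6,9] − [4,9] + [4,6].
As a 13×3 matrix over Z this has rank 3, with invariant factors (1,1,1).

Computing H_k = (kernel of ∂_k) / (image of ∂_{k+1}):

  H_0: rank C_0 − rank ∂_1 = 9 − 8 = 1, and the invariant factors of ∂_1 are all 1, so H_0 = Z.
  H_1: rank ker ∂_1 − rank ∂_2 = (13 − 8) − 3 = 2, and the invariant factors of ∂_2 are all 1, so H_1 = Z^2.
  H_2: rank ker ∂_2 − rank ∂_3 = (3 − 3) − 0 = 0, and there is no ∂_3, so H_2 = 0.

As a check, the Euler characteristic is 9 − 13 + 3 = -1, which agrees with 1 − 2 + 0 = -1.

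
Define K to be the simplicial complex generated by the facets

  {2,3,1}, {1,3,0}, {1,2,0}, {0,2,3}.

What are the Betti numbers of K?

We work with the vertex ordering 0 < 1 < 2 < 3. The simplices of K, each written with vertices in increasing order, are:

  0-simplices (4): [0], [1], [2], [3]
  1-simplices (6): [0,1], [0,2], [0,3], [1,2], [1,3], [2,3]
  2-simplices (4): [0,1,2], [0,1,3], [0,2,3], [1,2,3]

Hence C_0 ≅ Z^4, C_1 ≅ Z^6, C_2 ≅ Z^4.

Boundary ∂_1: C_1 → C_0 sends each edge [p,q] (with p < q) to q − p.
The 4×6 boundary matrix has rank 3 and Smith normal form diag(1,1,1).

The boundary map ∂_2: C_2 → C_1 acts by ∂[p,q,r] = [q,r] − [p,r] + [p,q]. For instance
  ∂[0,1,2] = [1,2] − [0,2] + [0,1],
  ∂[0,2,3] = [2,3] − [0,3] + [0,2].
The 6×4 boundary matrix has rank 3 and Smith normal form diag(1,1,1).

Reading off H_k = ker ∂_k / im ∂_{k+1}:

  H_0: rank C_0 − rank ∂_1 = 4 − 3 = 1, and the invariant factors of ∂_1 are all 1, so H_0 ≅ Z.
  H_1: rank ker ∂_1 − rank ∂_2 = (6 − 3) − 3 = 0, and the invariant factors of ∂_2 are all 1, so H_1 ≅ 0.
  H_2: rank ker ∂_2 − rank ∂_3 = (4 − 3) − 0 = 1, and there is no ∂_3, so H_2 ≅ Z.

(K is a triangulation of the 2-sphere S^2.)

Hence the Betti numbers are b_0 = 1, b_1 = 0, b_2 = 1.

b_0 = 1, b_1 = 0, b_2 = 1.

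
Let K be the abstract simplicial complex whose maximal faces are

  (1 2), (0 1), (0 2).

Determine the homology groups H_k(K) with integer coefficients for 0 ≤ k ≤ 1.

H_0 = Z,  H_1 = Z.

Take the total order 0 < 1 < 2 on the vertex set. Then K (dimension 1) consists of the simplices:

  0-simplices (3): [0], [1], [2]
  1-simplices (3): [0,1], [0,2], [1,2]

so the chain groups are C_0 ≅ Z^3, C_1 ≅ Z^3.

∂_1: C_1 → C_0 is given by ∂[p,q] = [q] − [p].
This gives a 3×3 integer matrix of rank 2; reducing to Smith normal form yields diagonal entries (1,1).

Now H_k = ker ∂_k / im ∂_{k+1}, so:

  H_0: rank C_0 − rank ∂_1 = 3 − 2 = 1, and the invariant factors of ∂_1 are all 1, so H_0 = Z.
  H_1: rank ker ∂_1 − rank ∂_2 = (3 − 2) − 0 = 1, and there is no ∂_2, so H_1 = Z.

As a check, the Euler characteristic is 3 − 3 = 0, which agrees with 1 − 1 = 0.
(K is a triangulation of the circle S^1.)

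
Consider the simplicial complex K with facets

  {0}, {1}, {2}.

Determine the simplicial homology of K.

H_0 = Z^3.

Take the total order 0 < 1 < 2 on the vertex set. Then K (dimension 0) consists of the simplices:

  0-simplices (3): [0], [1], [2]

Hence C_0 ≅ Z^3.

From H_k ≅ ker(∂_k) / im(∂_{k+1}) we obtain:

  H_0: rank C_0 − rank ∂_1 = 3 − 0 = 3, and there is no ∂_1, so H_0 ≅ Z^3.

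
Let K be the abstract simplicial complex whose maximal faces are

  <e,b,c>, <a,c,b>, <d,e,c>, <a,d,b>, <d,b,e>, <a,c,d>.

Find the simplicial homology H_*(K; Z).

K has 5 vertices, 9 edges, 6 triangles.
rank ∂_0 = 0, rank ∂_1 = 4 ⇒ b_0 = 5 − 0 − 4 = 1; all invariant factors of ∂_1 are 1 so no torsion. So H_0 ≅ Z.
rank ∂_1 = 4, rank ∂_2 = 5 ⇒ b_1 = 9 − 4 − 5 = 0; all invariant factors of ∂_2 are 1 so no torsion. So H_1 ≅ 0.
rank ∂_2 = 5, rank ∂_3 = 0 ⇒ b_2 = 6 − 5 − 0 = 1. So H_2 ≅ Z.

H_0 = Z,  H_1 = 0,  H_2 = Z.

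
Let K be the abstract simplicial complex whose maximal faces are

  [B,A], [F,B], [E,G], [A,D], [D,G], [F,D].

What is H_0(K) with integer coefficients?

K has 6 vertices, 6 edges.
rank ∂_0 = 0, rank ∂_1 = 5 ⇒ b_0 = 6 − 0 − 5 = 1; all invariant factors of ∂_1 are 1 so no torsion. So H_0 ≅ Z.

H_0 ≅ Z.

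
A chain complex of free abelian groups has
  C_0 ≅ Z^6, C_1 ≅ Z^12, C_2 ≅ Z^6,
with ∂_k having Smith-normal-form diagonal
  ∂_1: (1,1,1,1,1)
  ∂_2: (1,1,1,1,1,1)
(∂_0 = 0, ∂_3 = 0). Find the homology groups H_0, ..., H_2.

H_0: b_0 = 6 − 0 − 5 = 1; torsion from ∂_1 factors > 1: none. So H_0 ≅ Z.
H_1: b_1 = 12 − 5 − 6 = 1; torsion from ∂_2 factors > 1: none. So H_1 ≅ Z.
H_2: b_2 = 6 − 6 − 0 = 0; torsion from ∂_3 factors > 1: none. So H_2 ≅ 0.

H_0 ≅ Z,  H_1 ≅ Z,  H_2 = 0.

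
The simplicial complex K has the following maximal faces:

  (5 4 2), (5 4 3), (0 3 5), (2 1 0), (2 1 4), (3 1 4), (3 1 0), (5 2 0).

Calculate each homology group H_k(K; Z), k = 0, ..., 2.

H_0 ≅ Z,  H_1 = 0,  H_2 ≅ Z.

K has 6 vertices, 12 edges, 8 triangles.
rank ∂_0 = 0, rank ∂_1 = 5 ⇒ b_0 = 6 − 0 − 5 = 1; all invariant factors of ∂_1 are 1 so no torsion. So H_0 ≅ Z.
rank ∂_1 = 5, rank ∂_2 = 7 ⇒ b_1 = 12 − 5 − 7 = 0; all invariant factors of ∂_2 are 1 so no torsion. So H_1 ≅ 0.
rank ∂_2 = 7, rank ∂_3 = 0 ⇒ b_2 = 8 − 7 − 0 = 1. So H_2 ≅ Z.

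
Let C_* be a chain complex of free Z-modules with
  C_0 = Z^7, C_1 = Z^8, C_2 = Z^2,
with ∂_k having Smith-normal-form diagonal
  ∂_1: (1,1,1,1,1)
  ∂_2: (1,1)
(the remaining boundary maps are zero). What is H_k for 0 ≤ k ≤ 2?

H_0: b_0 = 7 − 0 − 5 = 2; torsion from ∂_1 factors > 1: none. So H_0 ≅ Z^2.
H_1: b_1 = 8 − 5 − 2 = 1; torsion from ∂_2 factors > 1: none. So H_1 ≅ Z.
H_2: b_2 = 2 − 2 − 0 = 0; torsion from ∂_3 factors > 1: none. So H_2 ≅ 0.

H_0 ≅ Z^2,  H_1 ≅ Z,  H_2 = 0.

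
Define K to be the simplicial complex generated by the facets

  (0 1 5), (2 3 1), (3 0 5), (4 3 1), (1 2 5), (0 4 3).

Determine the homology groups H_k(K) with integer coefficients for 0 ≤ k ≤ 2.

H_0 = Z,  H_1 = Z,  H_2 = 0.

Fix the vertex order 0 < 1 < 2 < 3 < 4 < 5 and write every simplex with vertices in increasing order. Then dim K = 2 and the simplices of K are:

  0-simplices (6): [0], [1], [2], [3], [4], [5]
  1-simplices (12): [0,1], [0,3], [0,4], [0,5], [1,2], [1,3], [1,4], [1,5], [2,3], [2,5], [3,4], [3,5]
  2-simplices (6): [0,1,5], [0,3,4], [0,3,5], [1,2,3], [1,2,5], [1,3,4]

Hence C_0 ≅ Z^6, C_1 ≅ Z^12, C_2 ≅ Z^6.

Boundary ∂_1: C_1 → C_0 maps an edge to its endpoints' difference, ∂[p,q] = q − p.
The resulting 6×12 matrix has rank 5, and its Smith normal form has invariant factors (1,1,1,1,1).

Boundary ∂_2: C_2 → C_1 sends each 2-simplex [p,q,r] to [q,r] − [p,r] + [p,q]. For instance
  ∂[1,2,5] = [2,5] − [1,5] + [1,2],
  ∂[0,3,4] = [3,4] − [0,4] + [0,3].
As a 12×6 matrix over Z this has rank 6, with invariant factors (1,1,1,1,1,1).

Now H_k = ker ∂_k / im ∂_{k+1}, so:

  H_0: rank C_0 − rank ∂_1 = 6 − 5 = 1, and the invariant factors of ∂_1 are all 1, so H_0 = Z.
  H_1: rank ker ∂_1 − rank ∂_2 = (12 − 5) − 6 = 1, and the invariant factors of ∂_2 are all 1, so H_1 = Z.
  H_2: rank ker ∂_2 − rank ∂_3 = (6 − 6) − 0 = 0, and there is no ∂_3, so H_2 = 0.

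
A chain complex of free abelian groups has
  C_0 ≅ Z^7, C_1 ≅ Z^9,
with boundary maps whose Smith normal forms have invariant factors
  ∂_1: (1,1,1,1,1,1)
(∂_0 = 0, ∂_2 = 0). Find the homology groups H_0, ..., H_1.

H_0: b_0 = 7 − 0 − 6 = 1; torsion from ∂_1 factors > 1: none. So H_0 ≅ Z.
H_1: b_1 = 9 − 6 − 0 = 3; torsion from ∂_2 factors > 1: none. So H_1 ≅ Z^3.

H_0 ≅ Z,  H_1 ≅ Z^3.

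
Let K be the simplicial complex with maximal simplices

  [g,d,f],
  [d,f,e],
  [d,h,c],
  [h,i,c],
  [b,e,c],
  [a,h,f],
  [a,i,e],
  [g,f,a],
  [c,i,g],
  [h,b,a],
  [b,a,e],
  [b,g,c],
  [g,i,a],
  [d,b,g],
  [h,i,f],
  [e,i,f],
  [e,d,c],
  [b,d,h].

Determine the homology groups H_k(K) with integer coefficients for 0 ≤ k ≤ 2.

We work with the vertex ordering a < b < c < d < e < f < g < h < i. The simplices of K, each written with vertices in increasing order, are:

  0-simplices (9): a, b, c, d, e, f, g, h, i
  1-simplices (27): ab, ae, af, ag, ah, ai, bc, bd, be, bg, bh, cd, ce, cg, ch, ci, de, df, dg, dh, ef, ei, fg, fh, fi, gi, hi
  2-simplices (18): abe, abh, aei, afg, afh, agi, bce, bcg, bdg, bdh, cde, cdh, cgi, chi, def, dfg, efi, fhi

giving chain groups C_0 ≅ Z^9, C_1 ≅ Z^27, C_2 ≅ Z^18.

Boundary ∂_1: C_1 → C_0 sends each edge [p,q] (with p < q) to q − p. For instance
  ∂ei = i − e.
As a 9×27 matrix over Z this has rank 8, with invariant factors (1,1,1,1,1,1,1,1).

The boundary map ∂_2: C_2 → C_1 maps a triangle to the signed sum of its edges. For instance
  ∂chi = hi − ci + ch,
  ∂bdg = dg − bg + bd.
The 27×18 boundary matrix has rank 18 and Smith normal form diag(1,1,1,1,1,1,1,1,1,1,1,1,1,1,1,1,1,2).

Now H_k = ker ∂_k / im ∂_{k+1}, so:

  H_0: rank C_0 − rank ∂_1 = 9 − 8 = 1, and the invariant factors of ∂_1 are all 1, so H_0 ≅ Z.
  H_1: rank ker ∂_1 − rank ∂_2 = (27 − 8) − 18 = 1, and ∂_2 has invariant factor 2 > 1, so H_1 ≅ Z ⊕ Z/2Z.
  H_2: rank ker ∂_2 − rank ∂_3 = (18 − 18) − 0 = 0, and there is no ∂_3, so H_2 ≅ 0.

H_0 = Z,  H_1 = Z ⊕ Z/2Z,  H_2 = 0.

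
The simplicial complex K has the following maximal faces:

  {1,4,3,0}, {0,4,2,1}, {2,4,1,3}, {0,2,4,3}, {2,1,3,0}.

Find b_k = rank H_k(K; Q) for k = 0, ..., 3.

Take the total order 0 < 1 < 2 < 3 < 4 on the vertex set. Then K (dimension 3) consists of the simplices:

  0-simplices (5): [0], [1], [2], [3], [4]
  1-simplices (10): [0,1], [0,2], [0,3], [0,4], [1,2], [1,3], [1,4], [2,3], [2,4], [3,4]
  2-simplices (10): [0,1,2], [0,1,3], [0,1,4], [0,2,3], [0,2,4], [0,3,4], [1,2,3], [1,2,4], [1,3,4], [2,3,4]
  3-simplices (5): [0,1,2,3], [0,1,2,4], [0,1,3,4], [0,2,3,4], [1,2,3,4]

Hence C_0 ≅ Z^5, C_1 ≅ Z^10, C_2 ≅ Z^10, C_3 ≅ Z^5.

The boundary map ∂_1: C_1 → C_0 sends each edge [p,q] (with p < q) to q − p. For instance
  ∂[0,1] = [1] − [0].
As a 5×10 matrix over Z this has rank 4, with invariant factors (1,1,1,1).

Boundary ∂_2: C_2 → C_1 sends each 2-simplex [p,q,r] to [q,r] − [p,r] + [p,q]. For instance
  ∂[0,2,4] = [2,4] − [0,4] + [0,2],
  ∂[1,2,4] = [2,4] − [1,4] + [1,2].
The 10×10 boundary matrix has rank 6 and Smith normal form diag(1,1,1,1,1,1).

The boundary map ∂_3: C_3 → C_2 sends each 3-simplex σ to the alternating sum Σ_i (−1)^i (σ with its i-th vertex removed). For instance
  ∂[0,2,3,4] = [2,3,4] − [0,3,4] + [0,2,4] − [0,2,3],
  ∂[0,1,2,3] = [1,2,3] − [0,2,3] + [0,1,3] − [0,1,2].
This gives a 10×5 integer matrix of rank 4; reducing to Smith normal form yields diagonal entries (1,1,1,1).

Reading off H_k = ker ∂_k / im ∂_{k+1}:

  H_0: rank C_0 − rank ∂_1 = 5 − 4 = 1, and the invariant factors of ∂_1 are all 1, so H_0 = Z.
  H_1: rank ker ∂_1 − rank ∂_2 = (10 − 4) − 6 = 0, and the invariant factors of ∂_2 are all 1, so H_1 = 0.
  H_2: rank ker ∂_2 − rank ∂_3 = (10 − 6) − 4 = 0, and the invariant factors of ∂_3 are all 1, so H_2 = 0.
  H_3: rank ker ∂_3 − rank ∂_4 = (5 − 4) − 0 = 1, and there is no ∂_4, so H_3 = Z.

As a check, the Euler characteristic is 5 − 10 + 10 − 5 = 0, which agrees with 1 − 0 + 0 − 1 = 0.

Hence the Betti numbers are b_0 = 1, b_1 = 0, b_2 = 0, b_3 = 1.

b_0 = 1, b_1 = 0, b_2 = 0, b_3 = 1.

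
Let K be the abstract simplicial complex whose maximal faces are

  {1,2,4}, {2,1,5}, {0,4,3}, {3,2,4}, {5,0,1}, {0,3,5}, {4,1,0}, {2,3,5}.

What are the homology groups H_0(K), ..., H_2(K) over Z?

Order the vertices as 0 < 1 < 2 < 3 < 4 < 5. Listing each simplex with vertices in this order, K has dimension 2 with simplices:

  0-simplices (6): [0], [1], [2], [3], [4], [5]
  1-simplices (12): [0,1], [0,3], [0,4], [0,5], [1,2], [1,4], [1,5], [2,3], [2,4], [2,5], [3,4], [3,5]
  2-simplices (8): [0,1,4], [0,1,5], [0,3,4], [0,3,5], [1,2,4], [1,2,5], [2,3,4], [2,3,5]

giving chain groups C_0 ≅ Z^6, C_1 ≅ Z^12, C_2 ≅ Z^8.

∂_1: C_1 → C_0 is given by ∂[p,q] = [q] − [p]. For instance
  ∂[1,4] = [4] − [1].
This gives a 6×12 integer matrix of rank 5; reducing to Smith normal form yields diagonal entries (1,1,1,1,1).

∂_2: C_2 → C_1 sends each 2-simplex [p,q,r] to [q,r] − [p,r] + [p,q]. For instance
  ∂[0,1,4] = [1,4] − [0,4] + [0,1],
  ∂[1,2,5] = [2,5] − [1,5] + [1,2].
This gives a 12×8 integer matrix of rank 7; reducing to Smith normal form yields diagonal entries (1,1,1,1,1,1,1).

Reading off H_k = ker ∂_k / im ∂_{k+1}:

  H_0: rank C_0 − rank ∂_1 = 6 − 5 = 1, and the invariant factors of ∂_1 are all 1, so H_0 ≅ Z.
  H_1: rank ker ∂_1 − rank ∂_2 = (12 − 5) − 7 = 0, and the invariant factors of ∂_2 are all 1, so H_1 ≅ 0.
  H_2: rank ker ∂_2 − rank ∂_3 = (8 − 7) − 0 = 1, and there is no ∂_3, so H_2 ≅ Z.

H_0 ≅ Z,  H_1 = 0,  H_2 ≅ Z.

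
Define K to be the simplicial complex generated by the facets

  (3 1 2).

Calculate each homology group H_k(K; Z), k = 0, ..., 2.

H_0 = Z,  H_1 = 0,  H_2 = 0.

Take the total order 1 < 2 < 3 on the vertex set. Then K (dimension 2) consists of the simplices:

  0-simplices (3): [1], [2], [3]
  1-simplices (3): [1,2], [1,3], [2,3]
  2-simplices (1): [1,2,3]

Hence C_0 ≅ Z^3, C_1 ≅ Z^3, C_2 ≅ Z^1.

Boundary ∂_1: C_1 → C_0 sends each edge [p,q] (with p < q) to q − p.
As a 3×3 matrix over Z this has rank 2, with invariant factors (1,1).

The boundary map ∂_2: C_2 → C_1 sends each 2-simplex [p,q,r] to [q,r] − [p,r] + [p,q]. For instance
  ∂[1,2,3] = [2,3] − [1,3] + [1,2].
The resulting 3×1 matrix has rank 1, and its Smith normal form has invariant factors (1).

Now H_k = ker ∂_k / im ∂_{k+1}, so:

  H_0: rank C_0 − rank ∂_1 = 3 − 2 = 1, and the invariant factors of ∂_1 are all 1, so H_0 ≅ Z.
  H_1: rank ker ∂_1 − rank ∂_2 = (3 − 2) − 1 = 0, and the invariant factors of ∂_2 are all 1, so H_1 ≅ 0.
  H_2: rank ker ∂_2 − rank ∂_3 = (1 − 1) − 0 = 0, and there is no ∂_3, so H_2 ≅ 0.

As a check, the Euler characteristic is 3 − 3 + 1 = 1, which agrees with 1 − 0 + 0 = 1.
(K is a triangulation of the 2-simplex.)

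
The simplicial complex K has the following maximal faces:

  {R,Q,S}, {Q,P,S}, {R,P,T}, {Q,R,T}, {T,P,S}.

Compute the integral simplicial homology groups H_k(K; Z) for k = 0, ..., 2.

H_0 = Z,  H_1 = Z,  H_2 = 0.

Take the total order P < Q < R < S < T on the vertex set. Then K (dimension 2) consists of the simplices:

  0-simplices (5): P, Q, R, S, T
  1-simplices (10): PQ, PR, PS, PT, QR, QS, QT, RS, RT, ST
  2-simplices (5): PQS, PRT, PST, QRS, QRT

giving chain groups C_0 ≅ Z^5, C_1 ≅ Z^10, C_2 ≅ Z^5.

The boundary map ∂_1: C_1 → C_0 sends each edge [p,q] (with p < q) to q − p.
The 5×10 boundary matrix has rank 4 and Smith normal form diag(1,1,1,1).

The boundary map ∂_2: C_2 → C_1 maps a triangle to the signed sum of its edges. For instance
  ∂PST = ST − PT + PS,
  ∂QRT = RT − QT + QR.
As a 10×5 matrix over Z this has rank 5, with invariant factors (1,1,1,1,1).

Now H_k = ker ∂_k / im ∂_{k+1}, so:

  H_0: rank C_0 − rank ∂_1 = 5 − 4 = 1, and the invariant factors of ∂_1 are all 1, so H_0 = Z.
  H_1: rank ker ∂_1 − rank ∂_2 = (10 − 4) − 5 = 1, and the invariant factors of ∂_2 are all 1, so H_1 = Z.
  H_2: rank ker ∂_2 − rank ∂_3 = (5 − 5) − 0 = 0, and there is no ∂_3, so H_2 = 0.

As a check, the Euler characteristic is 5 − 10 + 5 = 0, which agrees with 1 − 1 + 0 = 0.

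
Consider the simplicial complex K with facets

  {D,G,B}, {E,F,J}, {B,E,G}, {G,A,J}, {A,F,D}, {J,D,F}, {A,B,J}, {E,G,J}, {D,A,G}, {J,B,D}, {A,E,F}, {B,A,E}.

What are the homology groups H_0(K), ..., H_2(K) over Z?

We work with the vertex ordering A < B < D < E < F < G < J. The simplices of K, each written with vertices in increasing order, are:

  0-simplices (7): A, B, D, E, F, G, J
  1-simplices (18): AB, AD, AE, AF, AG, AJ, BD, BE, BG, BJ, DF, DG, DJ, EF, EG, EJ, FJ, GJ
  2-simplices (12): ABE, ABJ, ADF, ADG, AEF, AGJ, BDG, BDJ, BEG, DFJ, EFJ, EGJ

Hence C_0 ≅ Z^7, C_1 ≅ Z^18, C_2 ≅ Z^12.

The boundary map ∂_1: C_1 → C_0 maps an edge to its endpoints' difference, ∂[p,q] = q − p. For instance
  ∂BE = E − B.
As a 7×18 matrix over Z this has rank 6, with invariant factors (1,1,1,1,1,1).

The boundary map ∂_2: C_2 → C_1 maps a triangle to the signed sum of its edges. For instance
  ∂DFJ = FJ − DJ + DF,
  ∂EGJ = GJ − EJ + EG.
The 18×12 boundary matrix has rank 12 and Smith normal form diag(1,1,1,1,1,1,1,1,1,1,1,2).

Now H_k = ker ∂_k / im ∂_{k+1}, so:

  H_0: rank C_0 − rank ∂_1 = 7 − 6 = 1, and the invariant factors of ∂_1 are all 1, so H_0 ≅ Z.
  H_1: rank ker ∂_1 − rank ∂_2 = (18 − 6) − 12 = 0, and ∂_2 has invariant factor 2 > 1, so H_1 ≅ Z/2Z.
  H_2: rank ker ∂_2 − rank ∂_3 = (12 − 12) − 0 = 0, and there is no ∂_3, so H_2 ≅ 0.

(K is a triangulation of the real projective plane RP^2.)

H_0 ≅ Z,  H_1 ≅ Z/2Z,  H_2 = 0.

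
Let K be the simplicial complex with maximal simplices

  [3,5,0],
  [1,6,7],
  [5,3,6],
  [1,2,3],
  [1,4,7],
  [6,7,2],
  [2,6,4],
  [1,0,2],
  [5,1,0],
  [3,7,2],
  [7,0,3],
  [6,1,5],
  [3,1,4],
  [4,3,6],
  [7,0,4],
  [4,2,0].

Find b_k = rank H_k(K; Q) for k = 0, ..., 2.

Take the total order 0 < 1 < 2 < 3 < 4 < 5 < 6 < 7 on the vertex set. Then K (dimension 2) consists of the simplices:

  0-simplices (8): [0], [1], [2], [3], [4], [5], [6], [7]
  1-simplices (24): (24 of them)
  2-simplices (16): [0,1,2], [0,1,5], [0,2,4], [0,3,5], [0,3,7], [0,4,7], [1,2,3], [1,3,4], [1,4,7], [1,5,6], [1,6,7], [2,3,7], [2,4,6], [2,6,7], [3,4,6], [3,5,6]

Hence C_0 ≅ Z^8, C_1 ≅ Z^24, C_2 ≅ Z^16.

The boundary map ∂_1: C_1 → C_0 sends each edge [p,q] (with p < q) to q − p.
As a 8×24 matrix over Z this has rank 7, with invariant factors (1,1,1,1,1,1,1).

The boundary map ∂_2: C_2 → C_1 sends each 2-simplex [p,q,r] to [q,r] − [p,r] + [p,q]. For instance
  ∂[3,5,6] = [5,6] − [3,6] + [3,5],
  ∂[1,4,7] = [4,7] − [1,7] + [1,4].
This gives a 24×16 integer matrix of rank 15; reducing to Smith normal form yields diagonal entries (1,1,1,1,1,1,1,1,1,1,1,1,1,1,1).

Computing H_k = (kernel of ∂_k) / (image of ∂_{k+1}):

  H_0: rank C_0 − rank ∂_1 = 8 − 7 = 1, and the invariant factors of ∂_1 are all 1, so H_0 = Z.
  H_1: rank ker ∂_1 − rank ∂_2 = (24 − 7) − 15 = 2, and the invariant factors of ∂_2 are all 1, so H_1 = Z^2.
  H_2: rank ker ∂_2 − rank ∂_3 = (16 − 15) − 0 = 1, and there is no ∂_3, so H_2 = Z.

As a check, the Euler characteristic is 8 − 24 + 16 = 0, which agrees with 1 − 2 + 1 = 0.
(K is a triangulation of the torus T^2.)

Hence the Betti numbers are b_0 = 1, b_1 = 2, b_2 = 1.

b_0 = 1, b_1 = 2, b_2 = 1.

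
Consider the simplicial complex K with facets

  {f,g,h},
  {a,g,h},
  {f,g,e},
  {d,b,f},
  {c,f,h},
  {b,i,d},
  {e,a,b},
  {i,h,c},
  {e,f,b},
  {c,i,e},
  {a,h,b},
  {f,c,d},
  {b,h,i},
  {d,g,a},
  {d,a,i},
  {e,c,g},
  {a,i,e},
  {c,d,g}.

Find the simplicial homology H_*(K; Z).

We work with the vertex ordering a < b < c < d < e < f < g < h < i. The simplices of K, each written with vertices in increasing order, are:

  0-simplices (9): a, b, c, d, e, f, g, h, i
  1-simplices (27): ab, ad, ae, ag, ah, ai, bd, be, bf, bh, bi, cd, ce, cf, cg, ch, ci, df, dg, di, ef, eg, ei, fg, fh, gh, hi
  2-simplices (18): abe, abh, adg, adi, aei, agh, bdf, bdi, bef, bhi, cdf, cdg, ceg, cei, cfh, chi, efg, fgh

so the chain groups are C_0 ≅ Z^9, C_1 ≅ Z^27, C_2 ≅ Z^18.

Boundary ∂_1: C_1 → C_0 sends each edge [p,q] (with p < q) to q − p. For instance
  ∂bh = h − b.
As a 9×27 matrix over Z this has rank 8, with invariant factors (1,1,1,1,1,1,1,1).

The boundary map ∂_2: C_2 → C_1 sends each 2-simplex [p,q,r] to [q,r] − [p,r] + [p,q]. For instance
  ∂cdf = df − cf + cd,
  ∂abh = bh − ah + ab.
The 27×18 boundary matrix has rank 18 and Smith normal form diag(1,1,1,1,1,1,1,1,1,1,1,1,1,1,1,1,1,2).

Now H_k = ker ∂_k / im ∂_{k+1}, so:

  H_0: rank C_0 − rank ∂_1 = 9 − 8 = 1, and the invariant factors of ∂_1 are all 1, so H_0 ≅ Z.
  H_1: rank ker ∂_1 − rank ∂_2 = (27 − 8) − 18 = 1, and ∂_2 has invariant factor 2 > 1, so H_1 ≅ Z ⊕ Z/2.
  H_2: rank ker ∂_2 − rank ∂_3 = (18 − 18) − 0 = 0, and there is no ∂_3, so H_2 ≅ 0.

(K is a triangulation of the Klein bottle.)

H_0 = Z,  H_1 = Z ⊕ Z/2,  H_2 = 0.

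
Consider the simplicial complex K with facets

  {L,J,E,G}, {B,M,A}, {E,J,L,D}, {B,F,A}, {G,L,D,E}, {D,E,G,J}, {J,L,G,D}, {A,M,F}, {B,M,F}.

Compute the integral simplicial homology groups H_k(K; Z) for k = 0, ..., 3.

Order the vertices as A < B < D < E < F < G < J < L < M. Listing each simplex with vertices in this order, K has dimension 3 with simplices:

  0-simplices (9): A, B, D, E, F, G, J, L, M
  1-simplices (16): AB, AF, AM, BF, BM, DE, DG, DJ, DL, EG, EJ, EL, FM, GJ, GL, JL
  2-simplices (14): ABF, ABM, AFM, BFM, DEG, DEJ, DEL, DGJ, DGL, DJL, EGJ, EGL, EJL, GJL
  3-simplices (5): DEGJ, DEGL, DEJL, DGJL, EGJL

giving chain groups C_0 ≅ Z^9, C_1 ≅ Z^16, C_2 ≅ Z^14, C_3 ≅ Z^5.

The boundary map ∂_1: C_1 → C_0 is given by ∂[p,q] = [q] − [p]. For instance
  ∂EL = L − E.
The 9×16 boundary matrix has rank 7 and Smith normal form diag(1,1,1,1,1,1,1).

Boundary ∂_2: C_2 → C_1 acts by ∂[p,q,r] = [q,r] − [p,r] + [p,q]. For instance
  ∂BFM = FM − BM + BF,
  ∂EGJ = GJ − EJ + EG.
This gives a 16×14 integer matrix of rank 9; reducing to Smith normal form yields diagonal entries (1,1,1,1,1,1,1,1,1).

Boundary ∂_3: C_3 → C_2 sends each 3-simplex σ to the alternating sum Σ_i (−1)^i (σ with its i-th vertex removed). For instance
  ∂DEGJ = EGJ − DGJ + DEJ − DEG,
  ∂EGJL = GJL − EJL + EGL − EGJ.
The 14×5 boundary matrix has rank 4 and Smith normal form diag(1,1,1,1).

Now H_k = ker ∂_k / im ∂_{k+1}, so:

  H_0: rank C_0 − rank ∂_1 = 9 − 7 = 2, and the invariant factors of ∂_1 are all 1, so H_0 ≅ Z^2.
  H_1: rank ker ∂_1 − rank ∂_2 = (16 − 7) − 9 = 0, and the invariant factors of ∂_2 are all 1, so H_1 ≅ 0.
  H_2: rank ker ∂_2 − rank ∂_3 = (14 − 9) − 4 = 1, and the invariant factors of ∂_3 are all 1, so H_2 ≅ Z.
  H_3: rank ker ∂_3 − rank ∂_4 = (5 − 4) − 0 = 1, and there is no ∂_4, so H_3 ≅ Z.

(K is a triangulation of the disjoint union of the 2-sphere S^2 and the 3-sphere S^3.)

H_0 = Z^2,  H_1 = 0,  H_2 = Z,  H_3 = Z.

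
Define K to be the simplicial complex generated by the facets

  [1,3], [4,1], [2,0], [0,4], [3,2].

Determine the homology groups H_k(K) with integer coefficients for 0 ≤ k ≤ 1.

H_0 ≅ Z,  H_1 ≅ Z.

Fix the vertex order 0 < 1 < 2 < 3 < 4 and write every simplex with vertices in increasing order. Then dim K = 1 and the simplices of K are:

  0-simplices (5): [0], [1], [2], [3], [4]
  1-simplices (5): [0,2], [0,4], [1,3], [1,4], [2,3]

Hence C_0 ≅ Z^5, C_1 ≅ Z^5.

∂_1: C_1 → C_0 sends each edge [p,q] (with p < q) to q − p.
This gives a 5×5 integer matrix of rank 4; reducing to Smith normal form yields diagonal entries (1,1,1,1).

Now H_k = ker ∂_k / im ∂_{k+1}, so:

  H_0: rank C_0 − rank ∂_1 = 5 − 4 = 1, and the invariant factors of ∂_1 are all 1, so H_0 ≅ Z.
  H_1: rank ker ∂_1 − rank ∂_2 = (5 − 4) − 0 = 1, and there is no ∂_2, so H_1 ≅ Z.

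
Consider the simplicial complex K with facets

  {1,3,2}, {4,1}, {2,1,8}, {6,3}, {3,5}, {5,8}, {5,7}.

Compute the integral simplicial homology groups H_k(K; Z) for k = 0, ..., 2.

H_0 = Z,  H_1 = Z,  H_2 = 0.

Order the vertices as 1 < 2 < 3 < 4 < 5 < 6 < 7 < 8. Listing each simplex with vertices in this order, K has dimension 2 with simplices:

  0-simplices (8): [1], [2], [3], [4], [5], [6], [7], [8]
  1-simplices (10): [1,2], [1,3], [1,4], [1,8], [2,3], [2,8], [3,5], [3,6], [5,7], [5,8]
  2-simplices (2): [1,2,3], [1,2,8]

so the chain groups are C_0 ≅ Z^8, C_1 ≅ Z^10, C_2 ≅ Z^2.

The boundary map ∂_1: C_1 → C_0 maps an edge to its endpoints' difference, ∂[p,q] = q − p. For instance
  ∂[5,8] = [8] − [5].
The 8×10 boundary matrix has rank 7 and Smith normal form diag(1,1,1,1,1,1,1).

The boundary map ∂_2: C_2 → C_1 sends each 2-simplex [p,q,r] to [q,r] − [p,r] + [p,q]. For instance
  ∂[1,2,3] = [2,3] − [1,3] + [1,2],
  ∂[1,2,8] = [2,8] − [1,8] + [1,2].
This gives a 10×2 integer matrix of rank 2; reducing to Smith normal form yields diagonal entries (1,1).

From H_k ≅ ker(∂_k) / im(∂_{k+1}) we obtain:

  H_0: rank C_0 − rank ∂_1 = 8 − 7 = 1, and the invariant factors of ∂_1 are all 1, so H_0 ≅ Z.
  H_1: rank ker ∂_1 − rank ∂_2 = (10 − 7) − 2 = 1, and the invariant factors of ∂_2 are all 1, so H_1 ≅ Z.
  H_2: rank ker ∂_2 − rank ∂_3 = (2 − 2) − 0 = 0, and there is no ∂_3, so H_2 ≅ 0.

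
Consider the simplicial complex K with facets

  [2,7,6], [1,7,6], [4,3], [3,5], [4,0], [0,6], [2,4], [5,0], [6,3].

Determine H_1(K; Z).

H_1 ≅ Z^3.

K has 8 vertices, 12 edges, 2 triangles.
rank ∂_1 = 7, rank ∂_2 = 2 ⇒ b_1 = 12 − 7 − 2 = 3; all invariant factors of ∂_2 are 1 so no torsion. So H_1 = Z^3.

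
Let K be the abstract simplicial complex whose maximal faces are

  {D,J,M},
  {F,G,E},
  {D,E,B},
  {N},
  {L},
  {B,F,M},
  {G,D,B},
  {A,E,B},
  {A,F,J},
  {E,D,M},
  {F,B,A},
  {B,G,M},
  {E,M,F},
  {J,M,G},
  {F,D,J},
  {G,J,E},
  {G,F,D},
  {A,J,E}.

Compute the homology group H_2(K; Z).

H_2 = Z.

Take the total order A < B < D < E < F < G < J < L < M < N on the vertex set. Then K (dimension 2) consists of the simplices:

  0-simplices (10): A, B, D, E, F, G, J, L, M, N
  1-simplices (24): AB, AE, AF, AJ, BD, BE, BF, BG, BM, DE, DF, DG, DJ, DM, EF, EG, EJ, EM, FG, FJ, FM, GJ, GM, JM
  2-simplices (16): ABE, ABF, AEJ, AFJ, BDE, BDG, BFM, BGM, DEM, DFG, DFJ, DJM, EFG, EFM, EGJ, GJM

so the chain groups are C_0 ≅ Z^10, C_1 ≅ Z^24, C_2 ≅ Z^16.

∂_1: C_1 → C_0 sends each edge [p,q] (with p < q) to q − p.
As a 10×24 matrix over Z this has rank 7, with invariant factors (1,1,1,1,1,1,1).

∂_2: C_2 → C_1 maps a triangle to the signed sum of its edges. For instance
  ∂DFG = FG − DG + DF,
  ∂EFM = FM − EM + EF.
The resulting 24×16 matrix has rank 15, and its Smith normal form has invariant factors (1,1,1,1,1,1,1,1,1,1,1,1,1,1,1).

Now H_k = ker ∂_k / im ∂_{k+1}, so:

  H_2: rank ker ∂_2 − rank ∂_3 = (16 − 15) − 0 = 1, and there is no ∂_3, so H_2 ≅ Z.

(K is a triangulation of the disjoint union of a set of 2 points and the torus T^2.)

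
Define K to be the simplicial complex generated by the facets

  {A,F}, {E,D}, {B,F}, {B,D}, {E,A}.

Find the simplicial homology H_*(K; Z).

H_0 ≅ Z,  H_1 ≅ Z.

K has 5 vertices, 5 edges.
rank ∂_0 = 0, rank ∂_1 = 4 ⇒ b_0 = 5 − 0 − 4 = 1; all invariant factors of ∂_1 are 1 so no torsion. So H_0 = Z.
rank ∂_1 = 4, rank ∂_2 = 0 ⇒ b_1 = 5 − 4 − 0 = 1. So H_1 = Z.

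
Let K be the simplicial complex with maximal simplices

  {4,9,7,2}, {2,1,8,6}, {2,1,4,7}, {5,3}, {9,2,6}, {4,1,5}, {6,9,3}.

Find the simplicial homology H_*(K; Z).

We work with the vertex ordering 1 < 2 < 3 < 4 < 5 < 6 < 7 < 8 < 9. The simplices of K, each written with vertices in increasing order, are:

  0-simplices (9): [1], [2], [3], [4], [5], [6], [7], [8], [9]
  1-simplices (20): [1,2], [1,4], [1,5], [1,6], [1,7], [1,8], [2,4], [2,6], [2,7], [2,8], [2,9], [3,5], [3,6], [3,9], [4,5], [4,7], [4,9], [6,8], [6,9], [7,9]
  2-simplices (14): [1,2,4], [1,2,6], [1,2,7], [1,2,8], [1,4,5], [1,4,7], [1,6,8], [2,4,7], [2,4,9], [2,6,8], [2,6,9], [2,7,9], [3,6,9], [4,7,9]
  3-simplices (3): [1,2,4,7], [1,2,6,8], [2,4,7,9]

so the chain groups are C_0 ≅ Z^9, C_1 ≅ Z^20, C_2 ≅ Z^14, C_3 ≅ Z^3.

∂_1: C_1 → C_0 sends each edge [p,q] (with p < q) to q − p. For instance
  ∂[1,6] = [6] − [1].
The resulting 9×20 matrix has rank 8, and its Smith normal form has invariant factors (1,1,1,1,1,1,1,1).

∂_2: C_2 → C_1 sends each 2-simplex [p,q,r] to [q,r] − [p,r] + [p,q]. For instance
  ∂[2,4,9] = [4,9] − [2,9] + [2,4],
  ∂[1,2,8] = [2,8] − [1,8] + [1,2].
This gives a 20×14 integer matrix of rank 11; reducing to Smith normal form yields diagonal entries (1,1,1,1,1,1,1,1,1,1,1).

The boundary map ∂_3: C_3 → C_2 sends each 3-simplex σ to the alternating sum Σ_i (−1)^i (σ with its i-th vertex removed). For instance
  ∂[2,4,7,9] = [4,7,9] − [2,7,9] + [2,4,9] − [2,4,7],
  ∂[1,2,6,8] = [2,6,8] − [1,6,8] + [1,2,8] − [1,2,6].
As a 14×3 matrix over Z this has rank 3, with invariant factors (1,1,1).

Now H_k = ker ∂_k / im ∂_{k+1}, so:

  H_0: rank C_0 − rank ∂_1 = 9 − 8 = 1, and the invariant factors of ∂_1 are all 1, so H_0 = Z.
  H_1: rank ker ∂_1 − rank ∂_2 = (20 − 8) − 11 = 1, and the invariant factors of ∂_2 are all 1, so H_1 = Z.
  H_2: rank ker ∂_2 − rank ∂_3 = (14 − 11) − 3 = 0, and the invariant factors of ∂_3 are all 1, so H_2 = 0.
  H_3: rank ker ∂_3 − rank ∂_4 = (3 − 3) − 0 = 0, and there is no ∂_4, so H_3 = 0.

H_0 = Z,  H_1 = Z,  H_2 = 0,  H_3 = 0.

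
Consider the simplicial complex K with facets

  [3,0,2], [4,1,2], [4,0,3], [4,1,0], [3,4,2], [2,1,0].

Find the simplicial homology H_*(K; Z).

Order the vertices as 0 < 1 < 2 < 3 < 4. Listing each simplex with vertices in this order, K has dimension 2 with simplices:

  0-simplices (5): [0], [1], [2], [3], [4]
  1-simplices (9): [0,1], [0,2], [0,3], [0,4], [1,2], [1,4], [2,3], [2,4], [3,4]
  2-simplices (6): [0,1,2], [0,1,4], [0,2,3], [0,3,4], [1,2,4], [2,3,4]

giving chain groups C_0 ≅ Z^5, C_1 ≅ Z^9, C_2 ≅ Z^6.

The boundary map ∂_1: C_1 → C_0 is given by ∂[p,q] = [q] − [p]. For instance
  ∂[2,3] = [3] − [2].
The 5×9 boundary matrix has rank 4 and Smith normal form diag(1,1,1,1).

The boundary map ∂_2: C_2 → C_1 acts by ∂[p,q,r] = [q,r] − [p,r] + [p,q]. For instance
  ∂[1,2,4] = [2,4] − [1,4] + [1,2],
  ∂[0,3,4] = [3,4] − [0,4] + [0,3].
The 9×6 boundary matrix has rank 5 and Smith normal form diag(1,1,1,1,1).

From H_k ≅ ker(∂_k) / im(∂_{k+1}) we obtain:

  H_0: rank C_0 − rank ∂_1 = 5 − 4 = 1, and the invariant factors of ∂_1 are all 1, so H_0 = Z.
  H_1: rank ker ∂_1 − rank ∂_2 = (9 − 4) − 5 = 0, and the invariant factors of ∂_2 are all 1, so H_1 = 0.
  H_2: rank ker ∂_2 − rank ∂_3 = (6 − 5) − 0 = 1, and there is no ∂_3, so H_2 = Z.

(K is a triangulation of the 2-sphere S^2.)

H_0 ≅ Z,  H_1 = 0,  H_2 ≅ Z.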